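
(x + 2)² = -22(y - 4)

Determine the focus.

Vertex (-2, 4); 4p = -22 so p = -11/2. Opens down.
Focus is p units from the vertex along the axis: (h, k + p).

(-2, -3/2)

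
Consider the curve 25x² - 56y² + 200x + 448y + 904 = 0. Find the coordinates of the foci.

(-4, -5) and (-4, 13)

Collect terms: 25(x² + 8x) -56(y² - 8y) = -904
Complete the square: 25(x + 4)² -56(y - 4)² = -904 + 400 - 896 = -1400
Divide through by -1400 to get (y - 4)²/25 - (x + 4)²/56 = 1.
Hyperbola, center (-4, 4), transverse axis vertical; a² = 25, b² = 56.
c² = a² + b² = 25 + 56 = 81, so c = 9.
Foci lie on the vertical axis through the center: (h, k ± c).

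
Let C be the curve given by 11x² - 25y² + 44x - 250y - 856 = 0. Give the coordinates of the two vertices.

Rearranging, 11(x² + 4x) -25(y² + 10y) = 856.
Complete the square: 11(x + 2)² -25(y + 5)² = 856 + 44 - 625 = 275
Divide by 275: (x + 2)²/25 - (y + 5)²/11 = 1
Hyperbola, center (-2, -5), transverse axis horizontal; a² = 25, b² = 11.
a = 5. Vertices at (h ± a, k).

(-7, -5) and (3, -5)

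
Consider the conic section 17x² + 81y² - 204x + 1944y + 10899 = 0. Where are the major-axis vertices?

(-3, -12) and (15, -12)

Group: 17(x² - 12x) + 81(y² + 24y) = -10899
Complete the square in x and y: 17(x - 6)² + 81(y + 12)² = -10899 + 612 + 11664 = 1377
Divide through by 1377 to get (x - 6)²/81 + (y + 12)²/17 = 1.
Ellipse, center (6, -12), major axis horizontal; a² = 81, b² = 17.
a = 9. Vertices at (h ± a, k).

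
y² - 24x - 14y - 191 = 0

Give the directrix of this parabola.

Only y is squared. Complete the square in y: (y - 7)² = 24(x + 10).
Vertex (-10, 7); 4p = 24 so p = 6. Opens right.
Directrix is the vertical line x = h − p = -10 − (6) = -16.

x = -16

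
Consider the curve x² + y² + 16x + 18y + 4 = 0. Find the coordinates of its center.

Rearranging, (x² + 16x) + (y² + 18y) = -4.
(x + 8)² + (y + 9)² = -4 + 64 + 81 = 141
So (x + 8)² + (y + 9)² = 141.
Circle centered at (-8, -9) with r² = 141.

(-8, -9)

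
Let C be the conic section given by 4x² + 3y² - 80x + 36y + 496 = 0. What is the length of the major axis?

4

Rearranging, 4(x² - 20x) + 3(y² + 12y) = -496.
Complete the square in x and y: 4(x - 10)² + 3(y + 6)² = -496 + 400 + 108 = 12
Dividing both sides by 12: (x - 10)²/3 + (y + 6)²/4 = 1
Ellipse, center (10, -6), major axis vertical; a² = 4, b² = 3.
a² = 4 so a = 2; the major axis has length 2a = 4.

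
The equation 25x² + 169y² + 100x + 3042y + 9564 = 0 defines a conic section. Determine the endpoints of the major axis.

Group the x- and y-terms: 25(x² + 4x) + 169(y² + 18y) = -9564
Complete the square in x and y: 25(x + 2)² + 169(y + 9)² = -9564 + 100 + 13689 = 4225
Dividing both sides by 4225: (x + 2)²/169 + (y + 9)²/25 = 1
Ellipse, center (-2, -9), major axis horizontal; a² = 169, b² = 25.
a = 13. Vertices at (h ± a, k).

(-15, -9) and (11, -9)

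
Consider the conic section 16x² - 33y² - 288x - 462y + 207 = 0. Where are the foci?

16(x² - 18x) -33(y² + 14y) = -207
16(x - 9)² -33(y + 7)² = -207 + 1296 - 1617 = -528
Divide by -528: (y + 7)²/16 - (x - 9)²/33 = 1
Hyperbola, center (9, -7), transverse axis vertical; a² = 16, b² = 33.
c² = a² + b² = 16 + 33 = 49, so c = 7.
Foci lie on the vertical axis through the center: (h, k ± c).

(9, -14) and (9, 0)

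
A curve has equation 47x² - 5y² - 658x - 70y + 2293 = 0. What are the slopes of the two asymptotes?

Collect terms: 47(x² - 14x) -5(y² + 14y) = -2293
Completing the square gives 47(x - 7)² -5(y + 7)² = -2293 + 2303 - 245 = -235.
Dividing both sides by -235: (y + 7)²/47 - (x - 7)²/5 = 1
Hyperbola, center (7, -7), transverse axis vertical; a² = 47, b² = 5.
For a vertical hyperbola the asymptotes have slope ±a/b.
Here that is ±√47/√5 = ±√235/5.

√235/5 and -√235/5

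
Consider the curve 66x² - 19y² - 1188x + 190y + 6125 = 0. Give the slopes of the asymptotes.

Group the x- and y-terms: 66(x² - 18x) -19(y² - 10y) = -6125
66(x - 9)² -19(y - 5)² = -6125 + 5346 - 475 = -1254
Divide by -1254: (y - 5)²/66 - (x - 9)²/19 = 1
Hyperbola, center (9, 5), transverse axis vertical; a² = 66, b² = 19.
For a vertical hyperbola the asymptotes have slope ±a/b.
Here that is ±√66/√19 = ±√1254/19.

√1254/19 and -√1254/19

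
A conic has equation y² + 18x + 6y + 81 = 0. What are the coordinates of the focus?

Only y is squared. Complete the square in y: (y + 3)² = -18(x + 4).
Vertex (-4, -3); 4p = -18 so p = -9/2. Opens left.
Focus is p units from the vertex along the axis: (h + p, k).

(-17/2, -3)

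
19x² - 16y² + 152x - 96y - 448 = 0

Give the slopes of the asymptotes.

Group: 19(x² + 8x) -16(y² + 6y) = 448
Complete the square in x and y: 19(x + 4)² -16(y + 3)² = 448 + 304 - 144 = 608
Divide through by 608 to get (x + 4)²/32 - (y + 3)²/38 = 1.
Hyperbola, center (-4, -3), transverse axis horizontal; a² = 32, b² = 38.
For a horizontal hyperbola the asymptotes have slope ±b/a.
Here that is ±√38/4√2 = ±√19/4.

√19/4 and -√19/4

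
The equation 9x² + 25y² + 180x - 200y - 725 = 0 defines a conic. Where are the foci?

Group the x- and y-terms: 9(x² + 20x) + 25(y² - 8y) = 725
Completing the square gives 9(x + 10)² + 25(y - 4)² = 725 + 900 + 400 = 2025.
Divide through by 2025 to get (x + 10)²/225 + (y - 4)²/81 = 1.
Ellipse, center (-10, 4), major axis horizontal; a² = 225, b² = 81.
c² = a² - b² = 225 - 81 = 144, so c = 12.
Foci lie on the horizontal axis through the center: (h ± c, k).

(-22, 4) and (2, 4)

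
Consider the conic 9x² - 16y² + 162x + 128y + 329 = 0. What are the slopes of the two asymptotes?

3/4 and -3/4

Rearranging, 9(x² + 18x) -16(y² - 8y) = -329.
9(x + 9)² -16(y - 4)² = -329 + 729 - 256 = 144
Divide through by 144 to get (x + 9)²/16 - (y - 4)²/9 = 1.
Hyperbola, center (-9, 4), transverse axis horizontal; a² = 16, b² = 9.
For a horizontal hyperbola the asymptotes have slope ±b/a.
Here that is ±3/4.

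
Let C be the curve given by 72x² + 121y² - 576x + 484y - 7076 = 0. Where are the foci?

Collect terms: 72(x² - 8x) + 121(y² + 4y) = 7076
Complete the square in x and y: 72(x - 4)² + 121(y + 2)² = 7076 + 1152 + 484 = 8712
Divide by 8712: (x - 4)²/121 + (y + 2)²/72 = 1
Ellipse, center (4, -2), major axis horizontal; a² = 121, b² = 72.
c² = a² - b² = 121 - 72 = 49, so c = 7.
Foci lie on the horizontal axis through the center: (h ± c, k).

(-3, -2) and (11, -2)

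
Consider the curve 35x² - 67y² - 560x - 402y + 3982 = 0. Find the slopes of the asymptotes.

Collect terms: 35(x² - 16x) -67(y² + 6y) = -3982
35(x - 8)² -67(y + 3)² = -3982 + 2240 - 603 = -2345
Divide by -2345: (y + 3)²/35 - (x - 8)²/67 = 1
Hyperbola, center (8, -3), transverse axis vertical; a² = 35, b² = 67.
For a vertical hyperbola the asymptotes have slope ±a/b.
Here that is ±√35/√67 = ±√2345/67.

√2345/67 and -√2345/67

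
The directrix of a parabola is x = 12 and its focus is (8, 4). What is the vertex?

The vertex is the midpoint between the focus and the directrix along the axis of symmetry.
Axis is horizontal (directrix is vertical). Vertex x-coordinate = (8 + 12)/2 = 10; y-coordinate = 4.

(10, 4)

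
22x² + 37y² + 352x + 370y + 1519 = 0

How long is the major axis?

Group: 22(x² + 16x) + 37(y² + 10y) = -1519
Completing the square gives 22(x + 8)² + 37(y + 5)² = -1519 + 1408 + 925 = 814.
Divide through by 814 to get (x + 8)²/37 + (y + 5)²/22 = 1.
Ellipse, center (-8, -5), major axis horizontal; a² = 37, b² = 22.
a² = 37 so a = √37; the major axis has length 2a = 2√37.

2√37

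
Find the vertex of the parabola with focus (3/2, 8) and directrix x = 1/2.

The vertex is the midpoint between the focus and the directrix along the axis of symmetry.
Axis is horizontal (directrix is vertical). Vertex x-coordinate = (3/2 + 1/2)/2 = 1; y-coordinate = 8.

(1, 8)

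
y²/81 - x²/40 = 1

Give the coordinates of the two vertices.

Center (0, 0). The positive term is the y-term, so the transverse axis is vertical; a² = 81, b² = 40.
a = 9. Vertices at (h, k ± a).

(0, -9) and (0, 9)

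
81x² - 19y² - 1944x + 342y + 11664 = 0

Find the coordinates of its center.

Group: 81(x² - 24x) -19(y² - 18y) = -11664
Completing the square gives 81(x - 12)² -19(y - 9)² = -11664 + 11664 - 1539 = -1539.
Divide by -1539: (y - 9)²/81 - (x - 12)²/19 = 1
Hyperbola with center (12, 9).

(12, 9)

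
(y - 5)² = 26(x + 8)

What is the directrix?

x = -29/2

Vertex (-8, 5); 4p = 26 so p = 13/2. Opens right.
Directrix is the vertical line x = h − p = -8 − (13/2) = -29/2.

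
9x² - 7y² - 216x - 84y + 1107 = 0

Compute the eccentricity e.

Rearranging, 9(x² - 24x) -7(y² + 12y) = -1107.
9(x - 12)² -7(y + 6)² = -1107 + 1296 - 252 = -63
Divide by -63: (y + 6)²/9 - (x - 12)²/7 = 1
Hyperbola, center (12, -6), transverse axis vertical; a² = 9, b² = 7.
c² = a² + b² = 16, so c = 4.
e = c/a = 4/3.

e = 4/3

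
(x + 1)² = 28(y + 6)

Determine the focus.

(-1, 1)

Vertex (-1, -6); 4p = 28 so p = 7. Opens up.
Focus is p units from the vertex along the axis: (h, k + p).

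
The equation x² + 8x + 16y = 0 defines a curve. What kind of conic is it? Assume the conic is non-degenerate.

No xy term. Coefficients of x² and y² are A = 1, C = 0.
Exactly one squared variable ⇒ parabola.

parabola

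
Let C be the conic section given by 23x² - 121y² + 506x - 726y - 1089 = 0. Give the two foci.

(-23, -3) and (1, -3)

Collect terms: 23(x² + 22x) -121(y² + 6y) = 1089
Complete the square in x and y: 23(x + 11)² -121(y + 3)² = 1089 + 2783 - 1089 = 2783
Dividing both sides by 2783: (x + 11)²/121 - (y + 3)²/23 = 1
Hyperbola, center (-11, -3), transverse axis horizontal; a² = 121, b² = 23.
c² = a² + b² = 121 + 23 = 144, so c = 12.
Foci lie on the horizontal axis through the center: (h ± c, k).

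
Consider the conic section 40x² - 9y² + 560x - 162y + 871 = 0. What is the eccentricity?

e = 7/3

Collect terms: 40(x² + 14x) -9(y² + 18y) = -871
40(x + 7)² -9(y + 9)² = -871 + 1960 - 729 = 360
Divide by 360: (x + 7)²/9 - (y + 9)²/40 = 1
Hyperbola, center (-7, -9), transverse axis horizontal; a² = 9, b² = 40.
c² = a² + b² = 49, so c = 7.
e = c/a = 7/3.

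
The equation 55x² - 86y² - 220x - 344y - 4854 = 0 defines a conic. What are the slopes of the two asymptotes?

√4730/86 and -√4730/86

Collect terms: 55(x² - 4x) -86(y² + 4y) = 4854
Complete the square: 55(x - 2)² -86(y + 2)² = 4854 + 220 - 344 = 4730
Divide through by 4730 to get (x - 2)²/86 - (y + 2)²/55 = 1.
Hyperbola, center (2, -2), transverse axis horizontal; a² = 86, b² = 55.
For a horizontal hyperbola the asymptotes have slope ±b/a.
Here that is ±√55/√86 = ±√4730/86.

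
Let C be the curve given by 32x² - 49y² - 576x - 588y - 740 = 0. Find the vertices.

32(x² - 18x) -49(y² + 12y) = 740
Complete the square: 32(x - 9)² -49(y + 6)² = 740 + 2592 - 1764 = 1568
Divide by 1568: (x - 9)²/49 - (y + 6)²/32 = 1
Hyperbola, center (9, -6), transverse axis horizontal; a² = 49, b² = 32.
a = 7. Vertices at (h ± a, k).

(2, -6) and (16, -6)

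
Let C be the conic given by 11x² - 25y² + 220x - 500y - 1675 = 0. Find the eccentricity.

Collect terms: 11(x² + 20x) -25(y² + 20y) = 1675
11(x + 10)² -25(y + 10)² = 1675 + 1100 - 2500 = 275
Divide through by 275 to get (x + 10)²/25 - (y + 10)²/11 = 1.
Hyperbola, center (-10, -10), transverse axis horizontal; a² = 25, b² = 11.
c² = a² + b² = 36, so c = 6.
e = c/a = 6/5.

e = 6/5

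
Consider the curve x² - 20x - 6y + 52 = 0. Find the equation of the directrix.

y = -19/2

Only x is squared. Complete the square in x: (x - 10)² = 6(y + 8).
Vertex (10, -8); 4p = 6 so p = 3/2. Opens up.
Directrix is the horizontal line y = k − p = -8 − (3/2) = -19/2.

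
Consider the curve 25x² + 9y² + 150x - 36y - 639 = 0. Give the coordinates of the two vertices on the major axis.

25(x² + 6x) + 9(y² - 4y) = 639
Completing the square gives 25(x + 3)² + 9(y - 2)² = 639 + 225 + 36 = 900.
Divide by 900: (x + 3)²/36 + (y - 2)²/100 = 1
Ellipse, center (-3, 2), major axis vertical; a² = 100, b² = 36.
a = 10. Vertices at (h, k ± a).

(-3, -8) and (-3, 12)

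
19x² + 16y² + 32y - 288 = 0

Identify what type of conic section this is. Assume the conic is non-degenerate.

No xy term. Coefficients of x² and y² are A = 19, C = 16.
A and C have the same sign but A ≠ C ⇒ ellipse.

ellipse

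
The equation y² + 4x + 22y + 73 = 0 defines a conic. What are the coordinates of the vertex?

Only y is squared. Complete the square in y: (y + 11)² = -4(x - 12).
Vertex (12, -11); 4p = -4 so p = -1. Opens left.

(12, -11)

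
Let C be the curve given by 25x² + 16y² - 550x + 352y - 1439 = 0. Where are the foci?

Rearranging, 25(x² - 22x) + 16(y² + 22y) = 1439.
Complete the square: 25(x - 11)² + 16(y + 11)² = 1439 + 3025 + 1936 = 6400
Dividing both sides by 6400: (x - 11)²/256 + (y + 11)²/400 = 1
Ellipse, center (11, -11), major axis vertical; a² = 400, b² = 256.
c² = a² - b² = 400 - 256 = 144, so c = 12.
Foci lie on the vertical axis through the center: (h, k ± c).

(11, -23) and (11, 1)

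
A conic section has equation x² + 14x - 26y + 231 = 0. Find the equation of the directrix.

y = 1/2

Only x is squared. Complete the square in x: (x + 7)² = 26(y - 7).
Vertex (-7, 7); 4p = 26 so p = 13/2. Opens up.
Directrix is the horizontal line y = k − p = 7 − (13/2) = 1/2.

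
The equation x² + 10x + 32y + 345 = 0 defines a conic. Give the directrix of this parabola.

Only x is squared. Complete the square in x: (x + 5)² = -32(y + 10).
Vertex (-5, -10); 4p = -32 so p = -8. Opens down.
Directrix is the horizontal line y = k − p = -10 − (-8) = -2.

y = -2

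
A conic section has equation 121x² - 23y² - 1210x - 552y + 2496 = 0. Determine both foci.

(5, -24) and (5, 0)

Rearranging, 121(x² - 10x) -23(y² + 24y) = -2496.
Complete the square in x and y: 121(x - 5)² -23(y + 12)² = -2496 + 3025 - 3312 = -2783
Divide through by -2783 to get (y + 12)²/121 - (x - 5)²/23 = 1.
Hyperbola, center (5, -12), transverse axis vertical; a² = 121, b² = 23.
c² = a² + b² = 121 + 23 = 144, so c = 12.
Foci lie on the vertical axis through the center: (h, k ± c).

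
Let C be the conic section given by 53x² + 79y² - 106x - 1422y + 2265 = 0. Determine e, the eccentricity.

e = √2054/79

Group the x- and y-terms: 53(x² - 2x) + 79(y² - 18y) = -2265
Completing the square gives 53(x - 1)² + 79(y - 9)² = -2265 + 53 + 6399 = 4187.
Dividing both sides by 4187: (x - 1)²/79 + (y - 9)²/53 = 1
Ellipse, center (1, 9), major axis horizontal; a² = 79, b² = 53.
c² = a² - b² = 26, so c = √26.
e = c/a = √26/√79 = √2054/79.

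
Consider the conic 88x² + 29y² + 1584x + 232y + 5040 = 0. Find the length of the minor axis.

2√29

Group the x- and y-terms: 88(x² + 18x) + 29(y² + 8y) = -5040
Completing the square gives 88(x + 9)² + 29(y + 4)² = -5040 + 7128 + 464 = 2552.
Divide through by 2552 to get (x + 9)²/29 + (y + 4)²/88 = 1.
Ellipse, center (-9, -4), major axis vertical; a² = 88, b² = 29.
b² = 29 so b = √29; the minor axis has length 2b = 2√29.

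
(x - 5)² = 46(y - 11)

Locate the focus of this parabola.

(5, 45/2)

Vertex (5, 11); 4p = 46 so p = 23/2. Opens up.
Focus is p units from the vertex along the axis: (h, k + p).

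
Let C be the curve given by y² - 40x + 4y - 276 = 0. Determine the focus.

(3, -2)

Only y is squared. Complete the square in y: (y + 2)² = 40(x + 7).
Vertex (-7, -2); 4p = 40 so p = 10. Opens right.
Focus is p units from the vertex along the axis: (h + p, k).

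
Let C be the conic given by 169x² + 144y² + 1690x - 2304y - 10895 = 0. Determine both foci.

Group: 169(x² + 10x) + 144(y² - 16y) = 10895
Completing the square gives 169(x + 5)² + 144(y - 8)² = 10895 + 4225 + 9216 = 24336.
Divide through by 24336 to get (x + 5)²/144 + (y - 8)²/169 = 1.
Ellipse, center (-5, 8), major axis vertical; a² = 169, b² = 144.
c² = a² - b² = 169 - 144 = 25, so c = 5.
Foci lie on the vertical axis through the center: (h, k ± c).

(-5, 3) and (-5, 13)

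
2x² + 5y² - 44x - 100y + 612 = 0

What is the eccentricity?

e = √15/5

Group the x- and y-terms: 2(x² - 22x) + 5(y² - 20y) = -612
Complete the square: 2(x - 11)² + 5(y - 10)² = -612 + 242 + 500 = 130
Dividing both sides by 130: (x - 11)²/65 + (y - 10)²/26 = 1
Ellipse, center (11, 10), major axis horizontal; a² = 65, b² = 26.
c² = a² - b² = 39, so c = √39.
e = c/a = √39/√65 = √15/5.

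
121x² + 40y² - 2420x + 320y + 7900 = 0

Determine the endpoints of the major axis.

(10, -15) and (10, 7)

Group the x- and y-terms: 121(x² - 20x) + 40(y² + 8y) = -7900
121(x - 10)² + 40(y + 4)² = -7900 + 12100 + 640 = 4840
Divide through by 4840 to get (x - 10)²/40 + (y + 4)²/121 = 1.
Ellipse, center (10, -4), major axis vertical; a² = 121, b² = 40.
a = 11. Vertices at (h, k ± a).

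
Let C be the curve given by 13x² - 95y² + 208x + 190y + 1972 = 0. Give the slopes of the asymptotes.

Collect terms: 13(x² + 16x) -95(y² - 2y) = -1972
Completing the square gives 13(x + 8)² -95(y - 1)² = -1972 + 832 - 95 = -1235.
Divide through by -1235 to get (y - 1)²/13 - (x + 8)²/95 = 1.
Hyperbola, center (-8, 1), transverse axis vertical; a² = 13, b² = 95.
For a vertical hyperbola the asymptotes have slope ±a/b.
Here that is ±√13/√95 = ±√1235/95.

√1235/95 and -√1235/95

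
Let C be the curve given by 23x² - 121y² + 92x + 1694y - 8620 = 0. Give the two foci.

23(x² + 4x) -121(y² - 14y) = 8620
Complete the square in x and y: 23(x + 2)² -121(y - 7)² = 8620 + 92 - 5929 = 2783
Divide by 2783: (x + 2)²/121 - (y - 7)²/23 = 1
Hyperbola, center (-2, 7), transverse axis horizontal; a² = 121, b² = 23.
c² = a² + b² = 121 + 23 = 144, so c = 12.
Foci lie on the horizontal axis through the center: (h ± c, k).

(-14, 7) and (10, 7)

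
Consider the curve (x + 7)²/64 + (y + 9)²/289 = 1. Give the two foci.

Center (-7, -9). The larger denominator 289 sits under the y-term, so the major axis is vertical; a² = 289, b² = 64.
c² = a² - b² = 289 - 64 = 225, so c = 15.
Foci lie on the vertical axis through the center: (h, k ± c).

(-7, -24) and (-7, 6)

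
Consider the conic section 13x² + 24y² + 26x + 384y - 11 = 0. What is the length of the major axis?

Rearranging, 13(x² + 2x) + 24(y² + 16y) = 11.
Completing the square gives 13(x + 1)² + 24(y + 8)² = 11 + 13 + 1536 = 1560.
Divide through by 1560 to get (x + 1)²/120 + (y + 8)²/65 = 1.
Ellipse, center (-1, -8), major axis horizontal; a² = 120, b² = 65.
a² = 120 so a = 2√30; the major axis has length 2a = 4√30.

4√30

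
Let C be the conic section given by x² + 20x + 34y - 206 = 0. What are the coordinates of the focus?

(-10, 1/2)

Only x is squared. Complete the square in x: (x + 10)² = -34(y - 9).
Vertex (-10, 9); 4p = -34 so p = -17/2. Opens down.
Focus is p units from the vertex along the axis: (h, k + p).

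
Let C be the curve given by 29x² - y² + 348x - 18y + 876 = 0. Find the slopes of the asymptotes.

29(x² + 12x) -(y² + 18y) = -876
Complete the square in x and y: 29(x + 6)² -(y + 9)² = -876 + 1044 - 81 = 87
Dividing both sides by 87: (x + 6)²/3 - (y + 9)²/87 = 1
Hyperbola, center (-6, -9), transverse axis horizontal; a² = 3, b² = 87.
For a horizontal hyperbola the asymptotes have slope ±b/a.
Here that is ±√87/√3 = ±√29.

√29 and -√29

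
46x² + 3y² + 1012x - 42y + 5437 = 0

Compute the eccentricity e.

Group the x- and y-terms: 46(x² + 22x) + 3(y² - 14y) = -5437
Complete the square: 46(x + 11)² + 3(y - 7)² = -5437 + 5566 + 147 = 276
Divide through by 276 to get (x + 11)²/6 + (y - 7)²/92 = 1.
Ellipse, center (-11, 7), major axis vertical; a² = 92, b² = 6.
c² = a² - b² = 86, so c = √86.
e = c/a = √86/2√23 = √1978/46.

e = √1978/46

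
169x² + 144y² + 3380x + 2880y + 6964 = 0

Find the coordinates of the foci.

Rearranging, 169(x² + 20x) + 144(y² + 20y) = -6964.
Completing the square gives 169(x + 10)² + 144(y + 10)² = -6964 + 16900 + 14400 = 24336.
Divide through by 24336 to get (x + 10)²/144 + (y + 10)²/169 = 1.
Ellipse, center (-10, -10), major axis vertical; a² = 169, b² = 144.
c² = a² - b² = 169 - 144 = 25, so c = 5.
Foci lie on the vertical axis through the center: (h, k ± c).

(-10, -15) and (-10, -5)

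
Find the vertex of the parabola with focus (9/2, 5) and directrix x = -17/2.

(-2, 5)

The vertex is the midpoint between the focus and the directrix along the axis of symmetry.
Axis is horizontal (directrix is vertical). Vertex x-coordinate = (9/2 + (-17/2))/2 = -2; y-coordinate = 5.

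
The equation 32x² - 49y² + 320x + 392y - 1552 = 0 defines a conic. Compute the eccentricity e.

Group the x- and y-terms: 32(x² + 10x) -49(y² - 8y) = 1552
Complete the square: 32(x + 5)² -49(y - 4)² = 1552 + 800 - 784 = 1568
Dividing both sides by 1568: (x + 5)²/49 - (y - 4)²/32 = 1
Hyperbola, center (-5, 4), transverse axis horizontal; a² = 49, b² = 32.
c² = a² + b² = 81, so c = 9.
e = c/a = 9/7.

e = 9/7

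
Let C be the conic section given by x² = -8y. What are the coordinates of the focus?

(0, -2)

Vertex (0, 0); 4p = -8 so p = -2. Opens down.
Focus is p units from the vertex along the axis: (h, k + p).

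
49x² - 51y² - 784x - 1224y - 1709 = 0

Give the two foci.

(8, -22) and (8, -2)

Collect terms: 49(x² - 16x) -51(y² + 24y) = 1709
Completing the square gives 49(x - 8)² -51(y + 12)² = 1709 + 3136 - 7344 = -2499.
Divide by -2499: (y + 12)²/49 - (x - 8)²/51 = 1
Hyperbola, center (8, -12), transverse axis vertical; a² = 49, b² = 51.
c² = a² + b² = 49 + 51 = 100, so c = 10.
Foci lie on the vertical axis through the center: (h, k ± c).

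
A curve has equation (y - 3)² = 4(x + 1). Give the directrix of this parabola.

x = -2

Vertex (-1, 3); 4p = 4 so p = 1. Opens right.
Directrix is the vertical line x = h − p = -1 − (1) = -2.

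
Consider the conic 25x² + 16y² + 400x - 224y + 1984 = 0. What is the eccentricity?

25(x² + 16x) + 16(y² - 14y) = -1984
25(x + 8)² + 16(y - 7)² = -1984 + 1600 + 784 = 400
Divide through by 400 to get (x + 8)²/16 + (y - 7)²/25 = 1.
Ellipse, center (-8, 7), major axis vertical; a² = 25, b² = 16.
c² = a² - b² = 9, so c = 3.
e = c/a = 3/5.

e = 3/5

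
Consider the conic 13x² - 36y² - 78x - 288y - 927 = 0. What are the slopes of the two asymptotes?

√13/6 and -√13/6

Rearranging, 13(x² - 6x) -36(y² + 8y) = 927.
Completing the square gives 13(x - 3)² -36(y + 4)² = 927 + 117 - 576 = 468.
Dividing both sides by 468: (x - 3)²/36 - (y + 4)²/13 = 1
Hyperbola, center (3, -4), transverse axis horizontal; a² = 36, b² = 13.
For a horizontal hyperbola the asymptotes have slope ±b/a.
Here that is ±√13/6.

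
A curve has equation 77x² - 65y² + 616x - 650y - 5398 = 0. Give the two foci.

Rearranging, 77(x² + 8x) -65(y² + 10y) = 5398.
77(x + 4)² -65(y + 5)² = 5398 + 1232 - 1625 = 5005
Divide through by 5005 to get (x + 4)²/65 - (y + 5)²/77 = 1.
Hyperbola, center (-4, -5), transverse axis horizontal; a² = 65, b² = 77.
c² = a² + b² = 65 + 77 = 142, so c = √142.
Foci lie on the horizontal axis through the center: (h ± c, k).

(-4 - √142, -5) and (-4 + √142, -5)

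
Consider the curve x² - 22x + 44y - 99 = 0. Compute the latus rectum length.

44

Only x is squared. Complete the square in x: (x - 11)² = -44(y - 5).
Vertex (11, 5); 4p = -44 so p = -11. Opens down.
Latus rectum length = |4p| = 44.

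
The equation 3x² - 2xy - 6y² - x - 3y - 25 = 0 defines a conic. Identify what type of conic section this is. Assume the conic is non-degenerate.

A = 3, B = -2, C = -6.
Discriminant B² − 4AC = (-2)² − 4·3·(-6) = 76.
B² − 4AC > 0 ⇒ hyperbola.

hyperbola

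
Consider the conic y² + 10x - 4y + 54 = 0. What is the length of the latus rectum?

10

Only y is squared. Complete the square in y: (y - 2)² = -10(x + 5).
Vertex (-5, 2); 4p = -10 so p = -5/2. Opens left.
Latus rectum length = |4p| = 10.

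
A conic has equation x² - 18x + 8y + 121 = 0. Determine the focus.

Only x is squared. Complete the square in x: (x - 9)² = -8(y + 5).
Vertex (9, -5); 4p = -8 so p = -2. Opens down.
Focus is p units from the vertex along the axis: (h, k + p).

(9, -7)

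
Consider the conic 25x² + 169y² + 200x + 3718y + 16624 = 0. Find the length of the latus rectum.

50/13

25(x² + 8x) + 169(y² + 22y) = -16624
Completing the square gives 25(x + 4)² + 169(y + 11)² = -16624 + 400 + 20449 = 4225.
Divide through by 4225 to get (x + 4)²/169 + (y + 11)²/25 = 1.
Ellipse, center (-4, -11), major axis horizontal; a² = 169, b² = 25.
Latus rectum length = 2b²/a = 2·25/13 = 50/13.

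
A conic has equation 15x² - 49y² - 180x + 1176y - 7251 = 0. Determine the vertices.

15(x² - 12x) -49(y² - 24y) = 7251
Complete the square: 15(x - 6)² -49(y - 12)² = 7251 + 540 - 7056 = 735
Divide by 735: (x - 6)²/49 - (y - 12)²/15 = 1
Hyperbola, center (6, 12), transverse axis horizontal; a² = 49, b² = 15.
a = 7. Vertices at (h ± a, k).

(-1, 12) and (13, 12)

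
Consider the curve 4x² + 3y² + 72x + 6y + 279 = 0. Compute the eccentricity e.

4(x² + 18x) + 3(y² + 2y) = -279
Complete the square: 4(x + 9)² + 3(y + 1)² = -279 + 324 + 3 = 48
Divide by 48: (x + 9)²/12 + (y + 1)²/16 = 1
Ellipse, center (-9, -1), major axis vertical; a² = 16, b² = 12.
c² = a² - b² = 4, so c = 2.
e = c/a = 2/4 = 1/2.

e = 1/2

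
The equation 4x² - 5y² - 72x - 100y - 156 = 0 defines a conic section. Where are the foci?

(9, -13) and (9, -7)

4(x² - 18x) -5(y² + 20y) = 156
Completing the square gives 4(x - 9)² -5(y + 10)² = 156 + 324 - 500 = -20.
Dividing both sides by -20: (y + 10)²/4 - (x - 9)²/5 = 1
Hyperbola, center (9, -10), transverse axis vertical; a² = 4, b² = 5.
c² = a² + b² = 4 + 5 = 9, so c = 3.
Foci lie on the vertical axis through the center: (h, k ± c).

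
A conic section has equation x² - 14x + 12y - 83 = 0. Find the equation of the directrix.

y = 14

Only x is squared. Complete the square in x: (x - 7)² = -12(y - 11).
Vertex (7, 11); 4p = -12 so p = -3. Opens down.
Directrix is the horizontal line y = k − p = 11 − (-3) = 14.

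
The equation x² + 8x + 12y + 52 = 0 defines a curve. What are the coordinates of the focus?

Only x is squared. Complete the square in x: (x + 4)² = -12(y + 3).
Vertex (-4, -3); 4p = -12 so p = -3. Opens down.
Focus is p units from the vertex along the axis: (h, k + p).

(-4, -6)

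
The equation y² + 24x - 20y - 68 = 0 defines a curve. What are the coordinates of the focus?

Only y is squared. Complete the square in y: (y - 10)² = -24(x - 7).
Vertex (7, 10); 4p = -24 so p = -6. Opens left.
Focus is p units from the vertex along the axis: (h + p, k).

(1, 10)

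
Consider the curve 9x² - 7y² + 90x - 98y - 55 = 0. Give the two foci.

(-5, -11) and (-5, -3)

Rearranging, 9(x² + 10x) -7(y² + 14y) = 55.
9(x + 5)² -7(y + 7)² = 55 + 225 - 343 = -63
Divide by -63: (y + 7)²/9 - (x + 5)²/7 = 1
Hyperbola, center (-5, -7), transverse axis vertical; a² = 9, b² = 7.
c² = a² + b² = 9 + 7 = 16, so c = 4.
Foci lie on the vertical axis through the center: (h, k ± c).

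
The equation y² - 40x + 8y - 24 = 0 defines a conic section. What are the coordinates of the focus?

(9, -4)

Only y is squared. Complete the square in y: (y + 4)² = 40(x + 1).
Vertex (-1, -4); 4p = 40 so p = 10. Opens right.
Focus is p units from the vertex along the axis: (h + p, k).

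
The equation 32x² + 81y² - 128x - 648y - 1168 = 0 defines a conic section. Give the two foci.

Rearranging, 32(x² - 4x) + 81(y² - 8y) = 1168.
32(x - 2)² + 81(y - 4)² = 1168 + 128 + 1296 = 2592
Divide through by 2592 to get (x - 2)²/81 + (y - 4)²/32 = 1.
Ellipse, center (2, 4), major axis horizontal; a² = 81, b² = 32.
c² = a² - b² = 81 - 32 = 49, so c = 7.
Foci lie on the horizontal axis through the center: (h ± c, k).

(-5, 4) and (9, 4)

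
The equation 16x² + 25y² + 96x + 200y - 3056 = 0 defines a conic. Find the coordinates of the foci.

Rearranging, 16(x² + 6x) + 25(y² + 8y) = 3056.
16(x + 3)² + 25(y + 4)² = 3056 + 144 + 400 = 3600
Divide by 3600: (x + 3)²/225 + (y + 4)²/144 = 1
Ellipse, center (-3, -4), major axis horizontal; a² = 225, b² = 144.
c² = a² - b² = 225 - 144 = 81, so c = 9.
Foci lie on the horizontal axis through the center: (h ± c, k).

(-12, -4) and (6, -4)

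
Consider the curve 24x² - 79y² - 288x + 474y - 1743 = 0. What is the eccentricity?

e = √8137/79

Collect terms: 24(x² - 12x) -79(y² - 6y) = 1743
Complete the square: 24(x - 6)² -79(y - 3)² = 1743 + 864 - 711 = 1896
Divide through by 1896 to get (x - 6)²/79 - (y - 3)²/24 = 1.
Hyperbola, center (6, 3), transverse axis horizontal; a² = 79, b² = 24.
c² = a² + b² = 103, so c = √103.
e = c/a = √103/√79 = √8137/79.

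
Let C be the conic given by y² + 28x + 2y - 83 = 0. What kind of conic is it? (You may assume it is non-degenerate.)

parabola

No xy term. Coefficients of x² and y² are A = 0, C = 1.
Exactly one squared variable ⇒ parabola.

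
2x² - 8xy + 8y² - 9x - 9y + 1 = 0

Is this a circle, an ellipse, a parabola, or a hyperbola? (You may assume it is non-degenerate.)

parabola

A = 2, B = -8, C = 8.
Discriminant B² − 4AC = (-8)² − 4·2·8 = 0.
B² − 4AC = 0 ⇒ parabola.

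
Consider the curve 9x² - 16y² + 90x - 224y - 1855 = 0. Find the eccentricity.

9(x² + 10x) -16(y² + 14y) = 1855
Complete the square in x and y: 9(x + 5)² -16(y + 7)² = 1855 + 225 - 784 = 1296
Dividing both sides by 1296: (x + 5)²/144 - (y + 7)²/81 = 1
Hyperbola, center (-5, -7), transverse axis horizontal; a² = 144, b² = 81.
c² = a² + b² = 225, so c = 15.
e = c/a = 15/12 = 5/4.

e = 5/4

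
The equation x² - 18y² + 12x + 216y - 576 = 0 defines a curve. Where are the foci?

(-6, 6 - √38) and (-6, 6 + √38)

Rearranging, (x² + 12x) -18(y² - 12y) = 576.
Completing the square gives (x + 6)² -18(y - 6)² = 576 + 36 - 648 = -36.
Divide through by -36 to get (y - 6)²/2 - (x + 6)²/36 = 1.
Hyperbola, center (-6, 6), transverse axis vertical; a² = 2, b² = 36.
c² = a² + b² = 2 + 36 = 38, so c = √38.
Foci lie on the vertical axis through the center: (h, k ± c).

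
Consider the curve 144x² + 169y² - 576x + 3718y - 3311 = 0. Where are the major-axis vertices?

(-11, -11) and (15, -11)

Group: 144(x² - 4x) + 169(y² + 22y) = 3311
Complete the square: 144(x - 2)² + 169(y + 11)² = 3311 + 576 + 20449 = 24336
Divide through by 24336 to get (x - 2)²/169 + (y + 11)²/144 = 1.
Ellipse, center (2, -11), major axis horizontal; a² = 169, b² = 144.
a = 13. Vertices at (h ± a, k).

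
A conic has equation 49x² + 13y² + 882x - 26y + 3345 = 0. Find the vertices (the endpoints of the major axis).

(-9, -6) and (-9, 8)

Group: 49(x² + 18x) + 13(y² - 2y) = -3345
Complete the square in x and y: 49(x + 9)² + 13(y - 1)² = -3345 + 3969 + 13 = 637
Divide through by 637 to get (x + 9)²/13 + (y - 1)²/49 = 1.
Ellipse, center (-9, 1), major axis vertical; a² = 49, b² = 13.
a = 7. Vertices at (h, k ± a).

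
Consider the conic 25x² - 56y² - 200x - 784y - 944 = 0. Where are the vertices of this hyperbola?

Group: 25(x² - 8x) -56(y² + 14y) = 944
25(x - 4)² -56(y + 7)² = 944 + 400 - 2744 = -1400
Dividing both sides by -1400: (y + 7)²/25 - (x - 4)²/56 = 1
Hyperbola, center (4, -7), transverse axis vertical; a² = 25, b² = 56.
a = 5. Vertices at (h, k ± a).

(4, -12) and (4, -2)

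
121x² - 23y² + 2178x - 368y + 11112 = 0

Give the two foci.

121(x² + 18x) -23(y² + 16y) = -11112
Complete the square in x and y: 121(x + 9)² -23(y + 8)² = -11112 + 9801 - 1472 = -2783
Divide through by -2783 to get (y + 8)²/121 - (x + 9)²/23 = 1.
Hyperbola, center (-9, -8), transverse axis vertical; a² = 121, b² = 23.
c² = a² + b² = 121 + 23 = 144, so c = 12.
Foci lie on the vertical axis through the center: (h, k ± c).

(-9, -20) and (-9, 4)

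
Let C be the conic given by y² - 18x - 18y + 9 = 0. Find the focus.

Only y is squared. Complete the square in y: (y - 9)² = 18(x + 4).
Vertex (-4, 9); 4p = 18 so p = 9/2. Opens right.
Focus is p units from the vertex along the axis: (h + p, k).

(1/2, 9)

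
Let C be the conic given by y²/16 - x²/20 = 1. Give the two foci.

(0, -6) and (0, 6)

Center (0, 0). The positive term is the y-term, so the transverse axis is vertical; a² = 16, b² = 20.
c² = a² + b² = 16 + 20 = 36, so c = 6.
Foci lie on the vertical axis through the center: (h, k ± c).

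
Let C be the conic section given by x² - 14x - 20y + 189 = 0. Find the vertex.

Only x is squared. Complete the square in x: (x - 7)² = 20(y - 7).
Vertex (7, 7); 4p = 20 so p = 5. Opens up.

(7, 7)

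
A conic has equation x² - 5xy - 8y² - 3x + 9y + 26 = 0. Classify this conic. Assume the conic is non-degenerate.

A = 1, B = -5, C = -8.
Discriminant B² − 4AC = (-5)² − 4·1·(-8) = 57.
B² − 4AC > 0 ⇒ hyperbola.

hyperbola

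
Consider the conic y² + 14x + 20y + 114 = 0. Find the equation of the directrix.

x = 5/2

Only y is squared. Complete the square in y: (y + 10)² = -14(x + 1).
Vertex (-1, -10); 4p = -14 so p = -7/2. Opens left.
Directrix is the vertical line x = h − p = -1 − (-7/2) = 5/2.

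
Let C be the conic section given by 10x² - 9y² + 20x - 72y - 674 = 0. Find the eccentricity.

Rearranging, 10(x² + 2x) -9(y² + 8y) = 674.
Complete the square in x and y: 10(x + 1)² -9(y + 4)² = 674 + 10 - 144 = 540
Divide through by 540 to get (x + 1)²/54 - (y + 4)²/60 = 1.
Hyperbola, center (-1, -4), transverse axis horizontal; a² = 54, b² = 60.
c² = a² + b² = 114, so c = √114.
e = c/a = √114/3√6 = √19/3.

e = √19/3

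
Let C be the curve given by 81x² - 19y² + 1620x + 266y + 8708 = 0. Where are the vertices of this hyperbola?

Group the x- and y-terms: 81(x² + 20x) -19(y² - 14y) = -8708
Completing the square gives 81(x + 10)² -19(y - 7)² = -8708 + 8100 - 931 = -1539.
Divide by -1539: (y - 7)²/81 - (x + 10)²/19 = 1
Hyperbola, center (-10, 7), transverse axis vertical; a² = 81, b² = 19.
a = 9. Vertices at (h, k ± a).

(-10, -2) and (-10, 16)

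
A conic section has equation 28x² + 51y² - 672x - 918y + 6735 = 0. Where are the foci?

28(x² - 24x) + 51(y² - 18y) = -6735
Completing the square gives 28(x - 12)² + 51(y - 9)² = -6735 + 4032 + 4131 = 1428.
Dividing both sides by 1428: (x - 12)²/51 + (y - 9)²/28 = 1
Ellipse, center (12, 9), major axis horizontal; a² = 51, b² = 28.
c² = a² - b² = 51 - 28 = 23, so c = √23.
Foci lie on the horizontal axis through the center: (h ± c, k).

(12 - √23, 9) and (12 + √23, 9)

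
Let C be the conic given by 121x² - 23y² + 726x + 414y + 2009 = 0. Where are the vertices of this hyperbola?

(-3, -2) and (-3, 20)

Group: 121(x² + 6x) -23(y² - 18y) = -2009
Completing the square gives 121(x + 3)² -23(y - 9)² = -2009 + 1089 - 1863 = -2783.
Dividing both sides by -2783: (y - 9)²/121 - (x + 3)²/23 = 1
Hyperbola, center (-3, 9), transverse axis vertical; a² = 121, b² = 23.
a = 11. Vertices at (h, k ± a).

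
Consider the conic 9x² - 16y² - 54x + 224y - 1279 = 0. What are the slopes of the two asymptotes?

Collect terms: 9(x² - 6x) -16(y² - 14y) = 1279
Complete the square: 9(x - 3)² -16(y - 7)² = 1279 + 81 - 784 = 576
Divide through by 576 to get (x - 3)²/64 - (y - 7)²/36 = 1.
Hyperbola, center (3, 7), transverse axis horizontal; a² = 64, b² = 36.
For a horizontal hyperbola the asymptotes have slope ±b/a.
Here that is ±6/8 = ±3/4.

3/4 and -3/4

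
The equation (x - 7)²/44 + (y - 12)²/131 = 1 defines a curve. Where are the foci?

(7, 12 - √87) and (7, 12 + √87)

Center (7, 12). The larger denominator 131 sits under the y-term, so the major axis is vertical; a² = 131, b² = 44.
c² = a² - b² = 131 - 44 = 87, so c = √87.
Foci lie on the vertical axis through the center: (h, k ± c).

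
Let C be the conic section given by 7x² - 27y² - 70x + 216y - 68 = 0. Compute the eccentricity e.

e = √238/7

Rearranging, 7(x² - 10x) -27(y² - 8y) = 68.
Complete the square: 7(x - 5)² -27(y - 4)² = 68 + 175 - 432 = -189
Divide by -189: (y - 4)²/7 - (x - 5)²/27 = 1
Hyperbola, center (5, 4), transverse axis vertical; a² = 7, b² = 27.
c² = a² + b² = 34, so c = √34.
e = c/a = √34/√7 = √238/7.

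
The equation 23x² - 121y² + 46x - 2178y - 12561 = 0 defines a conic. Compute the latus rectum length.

23(x² + 2x) -121(y² + 18y) = 12561
23(x + 1)² -121(y + 9)² = 12561 + 23 - 9801 = 2783
Divide through by 2783 to get (x + 1)²/121 - (y + 9)²/23 = 1.
Hyperbola, center (-1, -9), transverse axis horizontal; a² = 121, b² = 23.
Latus rectum length = 2b²/a = 2·23/11 = 46/11.

46/11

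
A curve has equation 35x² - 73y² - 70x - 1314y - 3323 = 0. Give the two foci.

Group the x- and y-terms: 35(x² - 2x) -73(y² + 18y) = 3323
Completing the square gives 35(x - 1)² -73(y + 9)² = 3323 + 35 - 5913 = -2555.
Divide by -2555: (y + 9)²/35 - (x - 1)²/73 = 1
Hyperbola, center (1, -9), transverse axis vertical; a² = 35, b² = 73.
c² = a² + b² = 35 + 73 = 108, so c = 6√3.
Foci lie on the vertical axis through the center: (h, k ± c).

(1, -9 - 6√3) and (1, -9 + 6√3)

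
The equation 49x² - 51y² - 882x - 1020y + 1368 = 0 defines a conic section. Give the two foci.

Group the x- and y-terms: 49(x² - 18x) -51(y² + 20y) = -1368
Complete the square in x and y: 49(x - 9)² -51(y + 10)² = -1368 + 3969 - 5100 = -2499
Dividing both sides by -2499: (y + 10)²/49 - (x - 9)²/51 = 1
Hyperbola, center (9, -10), transverse axis vertical; a² = 49, b² = 51.
c² = a² + b² = 49 + 51 = 100, so c = 10.
Foci lie on the vertical axis through the center: (h, k ± c).

(9, -20) and (9, 0)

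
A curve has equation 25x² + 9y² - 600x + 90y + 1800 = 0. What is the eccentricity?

Group the x- and y-terms: 25(x² - 24x) + 9(y² + 10y) = -1800
Complete the square: 25(x - 12)² + 9(y + 5)² = -1800 + 3600 + 225 = 2025
Divide through by 2025 to get (x - 12)²/81 + (y + 5)²/225 = 1.
Ellipse, center (12, -5), major axis vertical; a² = 225, b² = 81.
c² = a² - b² = 144, so c = 12.
e = c/a = 12/15 = 4/5.

e = 4/5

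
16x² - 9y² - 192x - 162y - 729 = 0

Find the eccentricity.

16(x² - 12x) -9(y² + 18y) = 729
Complete the square: 16(x - 6)² -9(y + 9)² = 729 + 576 - 729 = 576
Divide through by 576 to get (x - 6)²/36 - (y + 9)²/64 = 1.
Hyperbola, center (6, -9), transverse axis horizontal; a² = 36, b² = 64.
c² = a² + b² = 100, so c = 10.
e = c/a = 10/6 = 5/3.

e = 5/3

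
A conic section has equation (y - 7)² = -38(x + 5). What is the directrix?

Vertex (-5, 7); 4p = -38 so p = -19/2. Opens left.
Directrix is the vertical line x = h − p = -5 − (-19/2) = 9/2.

x = 9/2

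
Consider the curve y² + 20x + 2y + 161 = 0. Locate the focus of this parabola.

Only y is squared. Complete the square in y: (y + 1)² = -20(x + 8).
Vertex (-8, -1); 4p = -20 so p = -5. Opens left.
Focus is p units from the vertex along the axis: (h + p, k).

(-13, -1)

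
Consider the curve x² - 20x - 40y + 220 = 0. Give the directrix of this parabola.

Only x is squared. Complete the square in x: (x - 10)² = 40(y - 3).
Vertex (10, 3); 4p = 40 so p = 10. Opens up.
Directrix is the horizontal line y = k − p = 3 − (10) = -7.

y = -7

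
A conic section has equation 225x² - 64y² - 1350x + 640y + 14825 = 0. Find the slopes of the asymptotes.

Collect terms: 225(x² - 6x) -64(y² - 10y) = -14825
225(x - 3)² -64(y - 5)² = -14825 + 2025 - 1600 = -14400
Divide by -14400: (y - 5)²/225 - (x - 3)²/64 = 1
Hyperbola, center (3, 5), transverse axis vertical; a² = 225, b² = 64.
For a vertical hyperbola the asymptotes have slope ±a/b.
Here that is ±15/8.

15/8 and -15/8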